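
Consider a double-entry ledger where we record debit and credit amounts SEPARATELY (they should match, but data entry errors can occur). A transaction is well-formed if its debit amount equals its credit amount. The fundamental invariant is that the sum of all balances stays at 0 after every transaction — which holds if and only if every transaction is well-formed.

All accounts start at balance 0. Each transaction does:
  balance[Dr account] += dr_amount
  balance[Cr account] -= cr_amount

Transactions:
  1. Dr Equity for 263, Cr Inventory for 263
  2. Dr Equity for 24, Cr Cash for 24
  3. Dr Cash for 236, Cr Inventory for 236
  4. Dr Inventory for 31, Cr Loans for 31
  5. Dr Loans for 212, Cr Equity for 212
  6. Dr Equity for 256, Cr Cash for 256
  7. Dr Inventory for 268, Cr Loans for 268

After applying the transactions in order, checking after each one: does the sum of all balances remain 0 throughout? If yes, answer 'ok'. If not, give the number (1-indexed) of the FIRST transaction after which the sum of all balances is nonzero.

After txn 1: dr=263 cr=263 sum_balances=0
After txn 2: dr=24 cr=24 sum_balances=0
After txn 3: dr=236 cr=236 sum_balances=0
After txn 4: dr=31 cr=31 sum_balances=0
After txn 5: dr=212 cr=212 sum_balances=0
After txn 6: dr=256 cr=256 sum_balances=0
After txn 7: dr=268 cr=268 sum_balances=0

Answer: ok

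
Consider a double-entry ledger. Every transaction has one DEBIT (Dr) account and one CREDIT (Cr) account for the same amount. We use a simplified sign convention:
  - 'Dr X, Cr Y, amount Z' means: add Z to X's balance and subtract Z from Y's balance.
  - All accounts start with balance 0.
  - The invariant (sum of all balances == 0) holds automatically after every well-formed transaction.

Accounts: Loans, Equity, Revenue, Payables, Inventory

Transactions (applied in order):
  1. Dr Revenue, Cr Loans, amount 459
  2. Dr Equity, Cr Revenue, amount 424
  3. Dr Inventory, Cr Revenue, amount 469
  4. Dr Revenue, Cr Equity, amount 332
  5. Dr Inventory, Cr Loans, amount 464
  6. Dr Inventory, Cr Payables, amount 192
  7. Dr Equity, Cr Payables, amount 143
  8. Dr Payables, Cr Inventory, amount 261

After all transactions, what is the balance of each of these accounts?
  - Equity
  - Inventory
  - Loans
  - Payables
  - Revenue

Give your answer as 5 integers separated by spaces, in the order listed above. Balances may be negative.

After txn 1 (Dr Revenue, Cr Loans, amount 459): Loans=-459 Revenue=459
After txn 2 (Dr Equity, Cr Revenue, amount 424): Equity=424 Loans=-459 Revenue=35
After txn 3 (Dr Inventory, Cr Revenue, amount 469): Equity=424 Inventory=469 Loans=-459 Revenue=-434
After txn 4 (Dr Revenue, Cr Equity, amount 332): Equity=92 Inventory=469 Loans=-459 Revenue=-102
After txn 5 (Dr Inventory, Cr Loans, amount 464): Equity=92 Inventory=933 Loans=-923 Revenue=-102
After txn 6 (Dr Inventory, Cr Payables, amount 192): Equity=92 Inventory=1125 Loans=-923 Payables=-192 Revenue=-102
After txn 7 (Dr Equity, Cr Payables, amount 143): Equity=235 Inventory=1125 Loans=-923 Payables=-335 Revenue=-102
After txn 8 (Dr Payables, Cr Inventory, amount 261): Equity=235 Inventory=864 Loans=-923 Payables=-74 Revenue=-102

Answer: 235 864 -923 -74 -102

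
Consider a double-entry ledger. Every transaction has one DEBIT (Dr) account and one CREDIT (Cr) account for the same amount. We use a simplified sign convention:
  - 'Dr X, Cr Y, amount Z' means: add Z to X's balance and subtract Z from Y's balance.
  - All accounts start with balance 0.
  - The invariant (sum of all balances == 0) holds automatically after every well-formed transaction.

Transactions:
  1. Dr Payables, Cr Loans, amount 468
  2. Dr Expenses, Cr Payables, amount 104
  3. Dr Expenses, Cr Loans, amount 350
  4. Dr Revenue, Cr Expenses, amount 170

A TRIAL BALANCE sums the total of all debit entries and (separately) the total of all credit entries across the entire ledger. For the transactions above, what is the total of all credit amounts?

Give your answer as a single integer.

Answer: 1092

Derivation:
Txn 1: credit+=468
Txn 2: credit+=104
Txn 3: credit+=350
Txn 4: credit+=170
Total credits = 1092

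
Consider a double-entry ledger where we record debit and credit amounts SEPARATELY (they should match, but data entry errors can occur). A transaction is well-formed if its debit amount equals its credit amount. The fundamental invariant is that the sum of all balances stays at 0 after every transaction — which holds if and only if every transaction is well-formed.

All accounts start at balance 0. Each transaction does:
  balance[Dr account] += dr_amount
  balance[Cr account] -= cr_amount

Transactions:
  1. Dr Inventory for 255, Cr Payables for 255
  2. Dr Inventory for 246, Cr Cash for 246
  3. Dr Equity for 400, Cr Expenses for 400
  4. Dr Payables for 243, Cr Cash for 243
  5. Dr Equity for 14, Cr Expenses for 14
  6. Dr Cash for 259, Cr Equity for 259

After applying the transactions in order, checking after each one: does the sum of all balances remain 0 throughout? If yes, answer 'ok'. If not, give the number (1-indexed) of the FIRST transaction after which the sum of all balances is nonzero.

Answer: ok

Derivation:
After txn 1: dr=255 cr=255 sum_balances=0
After txn 2: dr=246 cr=246 sum_balances=0
After txn 3: dr=400 cr=400 sum_balances=0
After txn 4: dr=243 cr=243 sum_balances=0
After txn 5: dr=14 cr=14 sum_balances=0
After txn 6: dr=259 cr=259 sum_balances=0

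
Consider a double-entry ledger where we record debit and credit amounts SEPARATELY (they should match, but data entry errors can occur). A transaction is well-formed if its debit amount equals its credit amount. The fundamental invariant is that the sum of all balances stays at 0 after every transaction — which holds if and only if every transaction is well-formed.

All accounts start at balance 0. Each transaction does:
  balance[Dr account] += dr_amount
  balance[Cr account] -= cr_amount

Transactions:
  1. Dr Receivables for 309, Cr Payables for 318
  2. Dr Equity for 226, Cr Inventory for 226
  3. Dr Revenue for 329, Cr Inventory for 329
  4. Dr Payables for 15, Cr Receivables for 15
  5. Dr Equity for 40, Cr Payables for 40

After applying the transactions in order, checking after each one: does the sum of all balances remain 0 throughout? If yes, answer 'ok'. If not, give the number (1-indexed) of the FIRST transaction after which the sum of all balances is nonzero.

Answer: 1

Derivation:
After txn 1: dr=309 cr=318 sum_balances=-9
After txn 2: dr=226 cr=226 sum_balances=-9
After txn 3: dr=329 cr=329 sum_balances=-9
After txn 4: dr=15 cr=15 sum_balances=-9
After txn 5: dr=40 cr=40 sum_balances=-9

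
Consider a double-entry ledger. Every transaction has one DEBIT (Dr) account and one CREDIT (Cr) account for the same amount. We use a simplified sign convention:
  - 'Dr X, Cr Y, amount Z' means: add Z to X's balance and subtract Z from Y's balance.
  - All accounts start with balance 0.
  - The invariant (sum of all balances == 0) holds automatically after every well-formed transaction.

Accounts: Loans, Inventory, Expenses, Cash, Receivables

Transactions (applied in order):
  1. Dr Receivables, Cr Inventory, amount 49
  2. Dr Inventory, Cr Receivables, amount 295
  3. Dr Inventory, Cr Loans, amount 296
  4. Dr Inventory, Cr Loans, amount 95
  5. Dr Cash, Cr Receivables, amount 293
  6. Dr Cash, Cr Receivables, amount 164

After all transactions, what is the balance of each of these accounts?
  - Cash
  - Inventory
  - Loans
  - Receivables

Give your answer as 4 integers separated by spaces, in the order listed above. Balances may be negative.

After txn 1 (Dr Receivables, Cr Inventory, amount 49): Inventory=-49 Receivables=49
After txn 2 (Dr Inventory, Cr Receivables, amount 295): Inventory=246 Receivables=-246
After txn 3 (Dr Inventory, Cr Loans, amount 296): Inventory=542 Loans=-296 Receivables=-246
After txn 4 (Dr Inventory, Cr Loans, amount 95): Inventory=637 Loans=-391 Receivables=-246
After txn 5 (Dr Cash, Cr Receivables, amount 293): Cash=293 Inventory=637 Loans=-391 Receivables=-539
After txn 6 (Dr Cash, Cr Receivables, amount 164): Cash=457 Inventory=637 Loans=-391 Receivables=-703

Answer: 457 637 -391 -703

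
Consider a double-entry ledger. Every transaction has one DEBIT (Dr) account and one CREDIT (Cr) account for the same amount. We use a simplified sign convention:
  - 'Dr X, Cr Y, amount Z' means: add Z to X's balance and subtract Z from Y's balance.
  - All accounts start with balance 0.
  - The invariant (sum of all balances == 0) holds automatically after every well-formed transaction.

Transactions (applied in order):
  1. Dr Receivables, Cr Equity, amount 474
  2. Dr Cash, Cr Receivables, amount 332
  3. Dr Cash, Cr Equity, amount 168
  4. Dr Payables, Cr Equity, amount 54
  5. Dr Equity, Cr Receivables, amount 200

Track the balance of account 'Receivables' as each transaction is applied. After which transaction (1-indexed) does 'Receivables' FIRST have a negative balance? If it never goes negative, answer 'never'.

Answer: 5

Derivation:
After txn 1: Receivables=474
After txn 2: Receivables=142
After txn 3: Receivables=142
After txn 4: Receivables=142
After txn 5: Receivables=-58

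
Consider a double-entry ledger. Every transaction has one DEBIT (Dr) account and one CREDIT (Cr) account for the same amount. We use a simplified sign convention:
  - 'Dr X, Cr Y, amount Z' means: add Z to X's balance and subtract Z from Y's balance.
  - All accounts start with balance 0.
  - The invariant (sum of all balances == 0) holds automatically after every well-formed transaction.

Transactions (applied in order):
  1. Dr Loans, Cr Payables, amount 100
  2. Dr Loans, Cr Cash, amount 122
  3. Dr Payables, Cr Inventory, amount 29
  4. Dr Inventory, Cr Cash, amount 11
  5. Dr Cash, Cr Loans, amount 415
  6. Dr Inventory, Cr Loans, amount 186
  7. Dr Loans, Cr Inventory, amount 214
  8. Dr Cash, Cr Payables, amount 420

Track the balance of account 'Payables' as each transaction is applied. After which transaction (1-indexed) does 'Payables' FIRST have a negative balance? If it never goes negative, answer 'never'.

Answer: 1

Derivation:
After txn 1: Payables=-100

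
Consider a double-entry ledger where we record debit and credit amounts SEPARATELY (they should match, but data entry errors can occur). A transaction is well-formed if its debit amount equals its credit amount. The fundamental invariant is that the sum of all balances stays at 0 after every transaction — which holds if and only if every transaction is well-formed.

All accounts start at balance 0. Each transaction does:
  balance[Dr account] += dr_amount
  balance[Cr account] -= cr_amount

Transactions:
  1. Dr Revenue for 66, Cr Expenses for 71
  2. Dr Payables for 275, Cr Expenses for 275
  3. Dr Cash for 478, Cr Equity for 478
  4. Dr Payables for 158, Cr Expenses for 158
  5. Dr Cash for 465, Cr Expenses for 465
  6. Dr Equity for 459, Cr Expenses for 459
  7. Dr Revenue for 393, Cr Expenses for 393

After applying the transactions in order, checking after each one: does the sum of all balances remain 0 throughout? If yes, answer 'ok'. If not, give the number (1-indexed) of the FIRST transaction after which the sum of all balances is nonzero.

Answer: 1

Derivation:
After txn 1: dr=66 cr=71 sum_balances=-5
After txn 2: dr=275 cr=275 sum_balances=-5
After txn 3: dr=478 cr=478 sum_balances=-5
After txn 4: dr=158 cr=158 sum_balances=-5
After txn 5: dr=465 cr=465 sum_balances=-5
After txn 6: dr=459 cr=459 sum_balances=-5
After txn 7: dr=393 cr=393 sum_balances=-5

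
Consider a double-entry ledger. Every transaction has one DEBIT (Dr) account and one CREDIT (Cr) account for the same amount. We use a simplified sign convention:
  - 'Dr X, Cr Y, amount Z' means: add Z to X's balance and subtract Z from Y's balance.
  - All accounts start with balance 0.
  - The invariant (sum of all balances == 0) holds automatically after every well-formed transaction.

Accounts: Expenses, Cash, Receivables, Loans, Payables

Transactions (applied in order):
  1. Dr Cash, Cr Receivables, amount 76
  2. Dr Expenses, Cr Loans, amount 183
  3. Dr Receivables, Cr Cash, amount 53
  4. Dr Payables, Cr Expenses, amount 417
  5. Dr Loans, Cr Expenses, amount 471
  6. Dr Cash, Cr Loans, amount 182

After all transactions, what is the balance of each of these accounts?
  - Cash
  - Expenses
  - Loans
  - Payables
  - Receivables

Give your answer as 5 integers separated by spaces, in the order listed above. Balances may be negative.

After txn 1 (Dr Cash, Cr Receivables, amount 76): Cash=76 Receivables=-76
After txn 2 (Dr Expenses, Cr Loans, amount 183): Cash=76 Expenses=183 Loans=-183 Receivables=-76
After txn 3 (Dr Receivables, Cr Cash, amount 53): Cash=23 Expenses=183 Loans=-183 Receivables=-23
After txn 4 (Dr Payables, Cr Expenses, amount 417): Cash=23 Expenses=-234 Loans=-183 Payables=417 Receivables=-23
After txn 5 (Dr Loans, Cr Expenses, amount 471): Cash=23 Expenses=-705 Loans=288 Payables=417 Receivables=-23
After txn 6 (Dr Cash, Cr Loans, amount 182): Cash=205 Expenses=-705 Loans=106 Payables=417 Receivables=-23

Answer: 205 -705 106 417 -23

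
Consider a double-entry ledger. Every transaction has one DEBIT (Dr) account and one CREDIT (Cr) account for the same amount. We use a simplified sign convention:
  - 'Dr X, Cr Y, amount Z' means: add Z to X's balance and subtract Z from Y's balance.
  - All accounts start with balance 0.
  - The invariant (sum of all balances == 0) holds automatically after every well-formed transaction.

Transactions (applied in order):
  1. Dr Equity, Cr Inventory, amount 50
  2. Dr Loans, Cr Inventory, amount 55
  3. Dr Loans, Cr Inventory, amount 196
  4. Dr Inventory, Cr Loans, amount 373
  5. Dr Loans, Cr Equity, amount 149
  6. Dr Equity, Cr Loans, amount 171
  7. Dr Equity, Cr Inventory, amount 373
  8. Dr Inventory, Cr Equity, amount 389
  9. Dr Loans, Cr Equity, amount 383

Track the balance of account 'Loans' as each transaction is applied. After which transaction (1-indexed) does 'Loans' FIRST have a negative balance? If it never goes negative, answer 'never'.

Answer: 4

Derivation:
After txn 1: Loans=0
After txn 2: Loans=55
After txn 3: Loans=251
After txn 4: Loans=-122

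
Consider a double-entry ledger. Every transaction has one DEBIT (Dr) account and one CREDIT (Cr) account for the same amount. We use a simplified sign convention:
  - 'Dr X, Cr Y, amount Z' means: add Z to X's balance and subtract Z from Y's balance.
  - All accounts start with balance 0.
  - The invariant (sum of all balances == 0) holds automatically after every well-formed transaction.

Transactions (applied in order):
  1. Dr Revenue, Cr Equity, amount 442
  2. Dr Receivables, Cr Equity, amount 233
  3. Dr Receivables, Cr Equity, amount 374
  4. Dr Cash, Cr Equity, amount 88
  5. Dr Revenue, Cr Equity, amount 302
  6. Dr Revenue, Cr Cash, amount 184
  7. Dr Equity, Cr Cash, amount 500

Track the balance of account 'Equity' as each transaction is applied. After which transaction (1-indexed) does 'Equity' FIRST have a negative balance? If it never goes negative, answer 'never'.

After txn 1: Equity=-442

Answer: 1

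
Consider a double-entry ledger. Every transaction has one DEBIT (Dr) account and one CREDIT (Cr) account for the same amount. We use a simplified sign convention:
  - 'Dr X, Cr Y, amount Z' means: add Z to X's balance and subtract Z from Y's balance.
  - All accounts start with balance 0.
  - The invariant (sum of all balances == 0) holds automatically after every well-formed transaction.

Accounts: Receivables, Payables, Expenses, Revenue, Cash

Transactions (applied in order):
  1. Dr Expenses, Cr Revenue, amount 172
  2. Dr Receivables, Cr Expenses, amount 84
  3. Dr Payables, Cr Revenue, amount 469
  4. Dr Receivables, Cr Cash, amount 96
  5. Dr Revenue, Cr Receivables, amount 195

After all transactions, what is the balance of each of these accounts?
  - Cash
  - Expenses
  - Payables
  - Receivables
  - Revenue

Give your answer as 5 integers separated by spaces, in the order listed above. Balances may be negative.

Answer: -96 88 469 -15 -446

Derivation:
After txn 1 (Dr Expenses, Cr Revenue, amount 172): Expenses=172 Revenue=-172
After txn 2 (Dr Receivables, Cr Expenses, amount 84): Expenses=88 Receivables=84 Revenue=-172
After txn 3 (Dr Payables, Cr Revenue, amount 469): Expenses=88 Payables=469 Receivables=84 Revenue=-641
After txn 4 (Dr Receivables, Cr Cash, amount 96): Cash=-96 Expenses=88 Payables=469 Receivables=180 Revenue=-641
After txn 5 (Dr Revenue, Cr Receivables, amount 195): Cash=-96 Expenses=88 Payables=469 Receivables=-15 Revenue=-446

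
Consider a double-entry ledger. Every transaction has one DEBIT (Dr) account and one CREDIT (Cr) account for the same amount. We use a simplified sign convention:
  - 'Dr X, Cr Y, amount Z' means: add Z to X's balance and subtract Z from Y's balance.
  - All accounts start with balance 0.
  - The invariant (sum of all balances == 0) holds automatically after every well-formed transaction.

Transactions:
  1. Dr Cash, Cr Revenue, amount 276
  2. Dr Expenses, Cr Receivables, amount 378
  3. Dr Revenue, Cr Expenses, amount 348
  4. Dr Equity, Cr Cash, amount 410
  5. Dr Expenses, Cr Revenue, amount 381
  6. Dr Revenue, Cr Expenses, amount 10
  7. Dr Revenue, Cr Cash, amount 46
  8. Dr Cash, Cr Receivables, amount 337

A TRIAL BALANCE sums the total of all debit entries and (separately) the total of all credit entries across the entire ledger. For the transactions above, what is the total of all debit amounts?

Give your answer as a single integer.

Answer: 2186

Derivation:
Txn 1: debit+=276
Txn 2: debit+=378
Txn 3: debit+=348
Txn 4: debit+=410
Txn 5: debit+=381
Txn 6: debit+=10
Txn 7: debit+=46
Txn 8: debit+=337
Total debits = 2186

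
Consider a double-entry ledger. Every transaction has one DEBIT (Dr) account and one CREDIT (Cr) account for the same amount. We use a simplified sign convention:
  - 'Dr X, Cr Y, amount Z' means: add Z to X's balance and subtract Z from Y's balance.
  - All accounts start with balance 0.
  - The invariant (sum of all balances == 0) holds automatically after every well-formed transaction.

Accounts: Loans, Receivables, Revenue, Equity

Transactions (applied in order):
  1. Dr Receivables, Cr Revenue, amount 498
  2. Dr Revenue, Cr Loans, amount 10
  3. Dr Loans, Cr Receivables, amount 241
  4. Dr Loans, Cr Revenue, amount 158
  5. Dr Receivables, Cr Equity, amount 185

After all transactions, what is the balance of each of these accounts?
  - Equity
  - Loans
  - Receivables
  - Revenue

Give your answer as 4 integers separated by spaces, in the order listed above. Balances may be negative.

After txn 1 (Dr Receivables, Cr Revenue, amount 498): Receivables=498 Revenue=-498
After txn 2 (Dr Revenue, Cr Loans, amount 10): Loans=-10 Receivables=498 Revenue=-488
After txn 3 (Dr Loans, Cr Receivables, amount 241): Loans=231 Receivables=257 Revenue=-488
After txn 4 (Dr Loans, Cr Revenue, amount 158): Loans=389 Receivables=257 Revenue=-646
After txn 5 (Dr Receivables, Cr Equity, amount 185): Equity=-185 Loans=389 Receivables=442 Revenue=-646

Answer: -185 389 442 -646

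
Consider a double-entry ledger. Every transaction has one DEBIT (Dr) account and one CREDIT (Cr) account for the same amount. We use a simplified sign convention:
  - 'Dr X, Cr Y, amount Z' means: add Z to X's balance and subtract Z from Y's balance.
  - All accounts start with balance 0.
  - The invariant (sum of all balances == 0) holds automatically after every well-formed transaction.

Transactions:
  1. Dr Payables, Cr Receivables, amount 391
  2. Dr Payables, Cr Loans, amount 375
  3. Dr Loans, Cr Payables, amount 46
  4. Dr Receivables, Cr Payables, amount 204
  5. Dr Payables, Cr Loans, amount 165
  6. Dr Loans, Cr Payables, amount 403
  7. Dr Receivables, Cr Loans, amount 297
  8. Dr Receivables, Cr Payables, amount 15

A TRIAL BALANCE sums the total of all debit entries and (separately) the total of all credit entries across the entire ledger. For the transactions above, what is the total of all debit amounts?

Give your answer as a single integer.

Answer: 1896

Derivation:
Txn 1: debit+=391
Txn 2: debit+=375
Txn 3: debit+=46
Txn 4: debit+=204
Txn 5: debit+=165
Txn 6: debit+=403
Txn 7: debit+=297
Txn 8: debit+=15
Total debits = 1896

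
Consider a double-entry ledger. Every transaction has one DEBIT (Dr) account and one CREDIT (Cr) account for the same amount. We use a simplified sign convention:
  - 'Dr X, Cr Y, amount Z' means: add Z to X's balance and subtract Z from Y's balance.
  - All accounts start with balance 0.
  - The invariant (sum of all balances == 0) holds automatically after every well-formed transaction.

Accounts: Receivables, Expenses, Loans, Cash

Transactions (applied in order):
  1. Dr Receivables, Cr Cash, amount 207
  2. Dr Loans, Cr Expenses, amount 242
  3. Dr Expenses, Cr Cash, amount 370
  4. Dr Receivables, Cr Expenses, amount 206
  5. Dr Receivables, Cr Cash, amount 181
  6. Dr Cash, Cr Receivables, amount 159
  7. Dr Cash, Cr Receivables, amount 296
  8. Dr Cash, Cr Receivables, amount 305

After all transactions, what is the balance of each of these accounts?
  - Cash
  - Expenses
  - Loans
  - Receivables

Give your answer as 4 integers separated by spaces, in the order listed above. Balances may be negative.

Answer: 2 -78 242 -166

Derivation:
After txn 1 (Dr Receivables, Cr Cash, amount 207): Cash=-207 Receivables=207
After txn 2 (Dr Loans, Cr Expenses, amount 242): Cash=-207 Expenses=-242 Loans=242 Receivables=207
After txn 3 (Dr Expenses, Cr Cash, amount 370): Cash=-577 Expenses=128 Loans=242 Receivables=207
After txn 4 (Dr Receivables, Cr Expenses, amount 206): Cash=-577 Expenses=-78 Loans=242 Receivables=413
After txn 5 (Dr Receivables, Cr Cash, amount 181): Cash=-758 Expenses=-78 Loans=242 Receivables=594
After txn 6 (Dr Cash, Cr Receivables, amount 159): Cash=-599 Expenses=-78 Loans=242 Receivables=435
After txn 7 (Dr Cash, Cr Receivables, amount 296): Cash=-303 Expenses=-78 Loans=242 Receivables=139
After txn 8 (Dr Cash, Cr Receivables, amount 305): Cash=2 Expenses=-78 Loans=242 Receivables=-166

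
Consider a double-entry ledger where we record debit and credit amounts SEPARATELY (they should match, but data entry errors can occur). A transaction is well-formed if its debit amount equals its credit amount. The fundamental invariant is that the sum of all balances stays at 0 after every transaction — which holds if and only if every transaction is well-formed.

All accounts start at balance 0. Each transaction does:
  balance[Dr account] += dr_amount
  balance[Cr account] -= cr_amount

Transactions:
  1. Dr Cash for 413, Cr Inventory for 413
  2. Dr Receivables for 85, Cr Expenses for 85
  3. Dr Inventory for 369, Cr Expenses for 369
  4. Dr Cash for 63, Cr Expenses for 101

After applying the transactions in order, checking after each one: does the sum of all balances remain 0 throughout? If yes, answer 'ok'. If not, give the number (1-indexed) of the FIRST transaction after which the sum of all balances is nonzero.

After txn 1: dr=413 cr=413 sum_balances=0
After txn 2: dr=85 cr=85 sum_balances=0
After txn 3: dr=369 cr=369 sum_balances=0
After txn 4: dr=63 cr=101 sum_balances=-38

Answer: 4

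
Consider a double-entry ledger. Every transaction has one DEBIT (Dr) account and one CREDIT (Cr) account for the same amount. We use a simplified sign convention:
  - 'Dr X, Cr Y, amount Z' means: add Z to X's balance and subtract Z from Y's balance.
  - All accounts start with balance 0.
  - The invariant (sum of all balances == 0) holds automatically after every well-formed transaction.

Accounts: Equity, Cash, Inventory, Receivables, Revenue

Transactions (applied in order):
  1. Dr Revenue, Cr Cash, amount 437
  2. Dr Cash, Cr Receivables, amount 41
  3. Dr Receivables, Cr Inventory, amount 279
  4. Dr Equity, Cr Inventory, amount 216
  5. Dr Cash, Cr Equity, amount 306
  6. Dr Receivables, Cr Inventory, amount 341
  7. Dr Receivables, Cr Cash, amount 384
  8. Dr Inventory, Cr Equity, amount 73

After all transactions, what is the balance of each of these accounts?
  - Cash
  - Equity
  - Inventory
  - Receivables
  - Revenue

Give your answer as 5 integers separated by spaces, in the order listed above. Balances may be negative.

Answer: -474 -163 -763 963 437

Derivation:
After txn 1 (Dr Revenue, Cr Cash, amount 437): Cash=-437 Revenue=437
After txn 2 (Dr Cash, Cr Receivables, amount 41): Cash=-396 Receivables=-41 Revenue=437
After txn 3 (Dr Receivables, Cr Inventory, amount 279): Cash=-396 Inventory=-279 Receivables=238 Revenue=437
After txn 4 (Dr Equity, Cr Inventory, amount 216): Cash=-396 Equity=216 Inventory=-495 Receivables=238 Revenue=437
After txn 5 (Dr Cash, Cr Equity, amount 306): Cash=-90 Equity=-90 Inventory=-495 Receivables=238 Revenue=437
After txn 6 (Dr Receivables, Cr Inventory, amount 341): Cash=-90 Equity=-90 Inventory=-836 Receivables=579 Revenue=437
After txn 7 (Dr Receivables, Cr Cash, amount 384): Cash=-474 Equity=-90 Inventory=-836 Receivables=963 Revenue=437
After txn 8 (Dr Inventory, Cr Equity, amount 73): Cash=-474 Equity=-163 Inventory=-763 Receivables=963 Revenue=437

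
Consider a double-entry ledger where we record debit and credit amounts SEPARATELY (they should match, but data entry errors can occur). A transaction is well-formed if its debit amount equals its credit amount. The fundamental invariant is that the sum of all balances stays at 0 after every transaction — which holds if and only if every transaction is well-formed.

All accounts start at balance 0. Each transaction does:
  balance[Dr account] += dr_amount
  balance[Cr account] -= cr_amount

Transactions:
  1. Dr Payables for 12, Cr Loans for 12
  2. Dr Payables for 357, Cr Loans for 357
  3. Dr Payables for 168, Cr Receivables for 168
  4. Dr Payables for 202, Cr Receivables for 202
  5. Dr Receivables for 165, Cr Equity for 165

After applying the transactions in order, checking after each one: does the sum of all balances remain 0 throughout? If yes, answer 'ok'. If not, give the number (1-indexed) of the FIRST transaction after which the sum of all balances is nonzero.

Answer: ok

Derivation:
After txn 1: dr=12 cr=12 sum_balances=0
After txn 2: dr=357 cr=357 sum_balances=0
After txn 3: dr=168 cr=168 sum_balances=0
After txn 4: dr=202 cr=202 sum_balances=0
After txn 5: dr=165 cr=165 sum_balances=0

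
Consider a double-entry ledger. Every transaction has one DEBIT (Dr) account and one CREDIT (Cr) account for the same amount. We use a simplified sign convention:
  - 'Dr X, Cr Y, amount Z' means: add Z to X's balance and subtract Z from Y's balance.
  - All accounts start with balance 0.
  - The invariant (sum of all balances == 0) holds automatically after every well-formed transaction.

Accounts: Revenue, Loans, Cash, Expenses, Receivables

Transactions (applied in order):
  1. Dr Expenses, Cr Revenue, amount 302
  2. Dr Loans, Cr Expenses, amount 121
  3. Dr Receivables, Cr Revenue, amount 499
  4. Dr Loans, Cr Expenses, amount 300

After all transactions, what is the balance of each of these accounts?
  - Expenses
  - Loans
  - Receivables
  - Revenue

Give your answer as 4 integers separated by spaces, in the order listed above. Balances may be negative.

Answer: -119 421 499 -801

Derivation:
After txn 1 (Dr Expenses, Cr Revenue, amount 302): Expenses=302 Revenue=-302
After txn 2 (Dr Loans, Cr Expenses, amount 121): Expenses=181 Loans=121 Revenue=-302
After txn 3 (Dr Receivables, Cr Revenue, amount 499): Expenses=181 Loans=121 Receivables=499 Revenue=-801
After txn 4 (Dr Loans, Cr Expenses, amount 300): Expenses=-119 Loans=421 Receivables=499 Revenue=-801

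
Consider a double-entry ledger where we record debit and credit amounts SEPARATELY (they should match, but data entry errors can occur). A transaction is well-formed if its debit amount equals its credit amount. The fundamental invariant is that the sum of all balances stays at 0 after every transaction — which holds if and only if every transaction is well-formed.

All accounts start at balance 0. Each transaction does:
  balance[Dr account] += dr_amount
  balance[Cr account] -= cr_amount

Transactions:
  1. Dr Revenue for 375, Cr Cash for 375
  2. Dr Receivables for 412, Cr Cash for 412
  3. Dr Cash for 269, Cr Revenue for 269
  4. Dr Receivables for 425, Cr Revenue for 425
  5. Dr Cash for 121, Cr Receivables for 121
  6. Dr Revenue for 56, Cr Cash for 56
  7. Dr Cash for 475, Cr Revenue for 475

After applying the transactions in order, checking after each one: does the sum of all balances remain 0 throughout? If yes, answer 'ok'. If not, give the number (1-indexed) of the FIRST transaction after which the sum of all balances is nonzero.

Answer: ok

Derivation:
After txn 1: dr=375 cr=375 sum_balances=0
After txn 2: dr=412 cr=412 sum_balances=0
After txn 3: dr=269 cr=269 sum_balances=0
After txn 4: dr=425 cr=425 sum_balances=0
After txn 5: dr=121 cr=121 sum_balances=0
After txn 6: dr=56 cr=56 sum_balances=0
After txn 7: dr=475 cr=475 sum_balances=0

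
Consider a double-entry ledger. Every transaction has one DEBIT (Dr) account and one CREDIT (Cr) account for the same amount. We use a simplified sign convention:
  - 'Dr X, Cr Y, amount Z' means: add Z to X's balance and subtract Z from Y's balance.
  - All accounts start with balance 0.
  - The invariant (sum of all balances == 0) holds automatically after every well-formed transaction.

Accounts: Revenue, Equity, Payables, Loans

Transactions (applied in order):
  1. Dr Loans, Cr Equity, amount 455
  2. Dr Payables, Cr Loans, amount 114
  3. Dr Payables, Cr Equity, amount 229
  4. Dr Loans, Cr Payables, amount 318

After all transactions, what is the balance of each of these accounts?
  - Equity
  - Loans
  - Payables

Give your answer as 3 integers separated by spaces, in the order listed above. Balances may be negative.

After txn 1 (Dr Loans, Cr Equity, amount 455): Equity=-455 Loans=455
After txn 2 (Dr Payables, Cr Loans, amount 114): Equity=-455 Loans=341 Payables=114
After txn 3 (Dr Payables, Cr Equity, amount 229): Equity=-684 Loans=341 Payables=343
After txn 4 (Dr Loans, Cr Payables, amount 318): Equity=-684 Loans=659 Payables=25

Answer: -684 659 25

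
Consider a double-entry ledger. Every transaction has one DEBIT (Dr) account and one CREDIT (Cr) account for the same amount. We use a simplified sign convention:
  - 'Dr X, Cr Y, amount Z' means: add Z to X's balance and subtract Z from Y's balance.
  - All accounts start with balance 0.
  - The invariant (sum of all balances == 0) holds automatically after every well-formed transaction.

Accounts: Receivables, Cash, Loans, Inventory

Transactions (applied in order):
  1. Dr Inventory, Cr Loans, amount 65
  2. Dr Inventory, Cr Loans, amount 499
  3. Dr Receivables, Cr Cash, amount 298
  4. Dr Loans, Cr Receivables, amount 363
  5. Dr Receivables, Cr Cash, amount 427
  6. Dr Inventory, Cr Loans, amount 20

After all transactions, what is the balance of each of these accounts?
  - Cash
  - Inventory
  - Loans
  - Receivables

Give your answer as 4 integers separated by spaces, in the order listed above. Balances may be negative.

Answer: -725 584 -221 362

Derivation:
After txn 1 (Dr Inventory, Cr Loans, amount 65): Inventory=65 Loans=-65
After txn 2 (Dr Inventory, Cr Loans, amount 499): Inventory=564 Loans=-564
After txn 3 (Dr Receivables, Cr Cash, amount 298): Cash=-298 Inventory=564 Loans=-564 Receivables=298
After txn 4 (Dr Loans, Cr Receivables, amount 363): Cash=-298 Inventory=564 Loans=-201 Receivables=-65
After txn 5 (Dr Receivables, Cr Cash, amount 427): Cash=-725 Inventory=564 Loans=-201 Receivables=362
After txn 6 (Dr Inventory, Cr Loans, amount 20): Cash=-725 Inventory=584 Loans=-221 Receivables=362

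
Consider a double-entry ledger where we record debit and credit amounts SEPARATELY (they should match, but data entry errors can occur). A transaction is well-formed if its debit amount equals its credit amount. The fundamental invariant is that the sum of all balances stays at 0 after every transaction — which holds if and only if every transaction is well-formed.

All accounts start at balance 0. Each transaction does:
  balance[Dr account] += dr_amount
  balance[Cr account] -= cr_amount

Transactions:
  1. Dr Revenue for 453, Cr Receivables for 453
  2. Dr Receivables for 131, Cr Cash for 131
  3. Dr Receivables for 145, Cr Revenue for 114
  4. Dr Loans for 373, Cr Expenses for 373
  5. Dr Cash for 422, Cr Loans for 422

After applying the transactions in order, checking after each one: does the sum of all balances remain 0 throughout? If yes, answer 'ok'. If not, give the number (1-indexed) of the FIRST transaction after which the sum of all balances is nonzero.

Answer: 3

Derivation:
After txn 1: dr=453 cr=453 sum_balances=0
After txn 2: dr=131 cr=131 sum_balances=0
After txn 3: dr=145 cr=114 sum_balances=31
After txn 4: dr=373 cr=373 sum_balances=31
After txn 5: dr=422 cr=422 sum_balances=31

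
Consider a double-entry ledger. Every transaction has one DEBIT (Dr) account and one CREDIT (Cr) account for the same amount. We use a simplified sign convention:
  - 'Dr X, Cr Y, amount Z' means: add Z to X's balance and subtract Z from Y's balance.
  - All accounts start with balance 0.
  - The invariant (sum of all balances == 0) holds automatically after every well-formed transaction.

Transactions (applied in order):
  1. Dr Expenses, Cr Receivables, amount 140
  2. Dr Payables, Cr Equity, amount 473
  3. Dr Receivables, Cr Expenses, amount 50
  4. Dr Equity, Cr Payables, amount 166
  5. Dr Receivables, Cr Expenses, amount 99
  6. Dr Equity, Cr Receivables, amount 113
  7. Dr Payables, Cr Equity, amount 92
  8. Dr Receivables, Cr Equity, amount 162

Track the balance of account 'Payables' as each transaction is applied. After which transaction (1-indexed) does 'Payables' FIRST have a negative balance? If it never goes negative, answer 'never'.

After txn 1: Payables=0
After txn 2: Payables=473
After txn 3: Payables=473
After txn 4: Payables=307
After txn 5: Payables=307
After txn 6: Payables=307
After txn 7: Payables=399
After txn 8: Payables=399

Answer: never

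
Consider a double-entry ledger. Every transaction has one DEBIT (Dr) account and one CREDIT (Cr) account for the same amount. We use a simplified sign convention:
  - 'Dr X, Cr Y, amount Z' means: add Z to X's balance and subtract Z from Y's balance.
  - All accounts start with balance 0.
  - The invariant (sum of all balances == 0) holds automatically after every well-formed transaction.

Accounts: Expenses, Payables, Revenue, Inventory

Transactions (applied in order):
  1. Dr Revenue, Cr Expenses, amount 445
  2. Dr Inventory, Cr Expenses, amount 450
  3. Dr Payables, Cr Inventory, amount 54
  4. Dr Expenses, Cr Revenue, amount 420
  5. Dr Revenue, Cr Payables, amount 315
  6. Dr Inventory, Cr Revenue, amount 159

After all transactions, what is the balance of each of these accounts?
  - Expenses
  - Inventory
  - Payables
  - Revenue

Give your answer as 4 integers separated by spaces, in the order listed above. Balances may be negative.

Answer: -475 555 -261 181

Derivation:
After txn 1 (Dr Revenue, Cr Expenses, amount 445): Expenses=-445 Revenue=445
After txn 2 (Dr Inventory, Cr Expenses, amount 450): Expenses=-895 Inventory=450 Revenue=445
After txn 3 (Dr Payables, Cr Inventory, amount 54): Expenses=-895 Inventory=396 Payables=54 Revenue=445
After txn 4 (Dr Expenses, Cr Revenue, amount 420): Expenses=-475 Inventory=396 Payables=54 Revenue=25
After txn 5 (Dr Revenue, Cr Payables, amount 315): Expenses=-475 Inventory=396 Payables=-261 Revenue=340
After txn 6 (Dr Inventory, Cr Revenue, amount 159): Expenses=-475 Inventory=555 Payables=-261 Revenue=181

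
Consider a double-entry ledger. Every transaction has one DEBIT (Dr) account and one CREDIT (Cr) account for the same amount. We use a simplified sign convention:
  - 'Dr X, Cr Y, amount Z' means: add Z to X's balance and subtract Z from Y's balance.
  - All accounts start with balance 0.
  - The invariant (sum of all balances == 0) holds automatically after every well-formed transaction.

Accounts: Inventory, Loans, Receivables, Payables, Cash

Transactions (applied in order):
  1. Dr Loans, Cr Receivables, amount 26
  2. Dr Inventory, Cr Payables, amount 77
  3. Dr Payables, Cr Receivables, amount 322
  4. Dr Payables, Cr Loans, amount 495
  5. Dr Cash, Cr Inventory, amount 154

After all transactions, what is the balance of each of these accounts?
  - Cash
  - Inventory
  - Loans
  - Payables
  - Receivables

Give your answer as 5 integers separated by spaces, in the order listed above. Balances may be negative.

Answer: 154 -77 -469 740 -348

Derivation:
After txn 1 (Dr Loans, Cr Receivables, amount 26): Loans=26 Receivables=-26
After txn 2 (Dr Inventory, Cr Payables, amount 77): Inventory=77 Loans=26 Payables=-77 Receivables=-26
After txn 3 (Dr Payables, Cr Receivables, amount 322): Inventory=77 Loans=26 Payables=245 Receivables=-348
After txn 4 (Dr Payables, Cr Loans, amount 495): Inventory=77 Loans=-469 Payables=740 Receivables=-348
After txn 5 (Dr Cash, Cr Inventory, amount 154): Cash=154 Inventory=-77 Loans=-469 Payables=740 Receivables=-348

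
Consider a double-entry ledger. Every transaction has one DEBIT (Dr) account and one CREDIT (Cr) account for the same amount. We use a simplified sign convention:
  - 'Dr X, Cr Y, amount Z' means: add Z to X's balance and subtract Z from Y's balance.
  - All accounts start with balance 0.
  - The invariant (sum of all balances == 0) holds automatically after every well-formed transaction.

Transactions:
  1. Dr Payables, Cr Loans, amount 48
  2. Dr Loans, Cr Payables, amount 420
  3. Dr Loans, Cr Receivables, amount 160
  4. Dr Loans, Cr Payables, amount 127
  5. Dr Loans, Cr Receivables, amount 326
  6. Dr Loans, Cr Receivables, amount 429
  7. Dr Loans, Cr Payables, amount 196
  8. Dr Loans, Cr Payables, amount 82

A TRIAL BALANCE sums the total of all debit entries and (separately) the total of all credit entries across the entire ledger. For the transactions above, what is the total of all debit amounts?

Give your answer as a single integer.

Answer: 1788

Derivation:
Txn 1: debit+=48
Txn 2: debit+=420
Txn 3: debit+=160
Txn 4: debit+=127
Txn 5: debit+=326
Txn 6: debit+=429
Txn 7: debit+=196
Txn 8: debit+=82
Total debits = 1788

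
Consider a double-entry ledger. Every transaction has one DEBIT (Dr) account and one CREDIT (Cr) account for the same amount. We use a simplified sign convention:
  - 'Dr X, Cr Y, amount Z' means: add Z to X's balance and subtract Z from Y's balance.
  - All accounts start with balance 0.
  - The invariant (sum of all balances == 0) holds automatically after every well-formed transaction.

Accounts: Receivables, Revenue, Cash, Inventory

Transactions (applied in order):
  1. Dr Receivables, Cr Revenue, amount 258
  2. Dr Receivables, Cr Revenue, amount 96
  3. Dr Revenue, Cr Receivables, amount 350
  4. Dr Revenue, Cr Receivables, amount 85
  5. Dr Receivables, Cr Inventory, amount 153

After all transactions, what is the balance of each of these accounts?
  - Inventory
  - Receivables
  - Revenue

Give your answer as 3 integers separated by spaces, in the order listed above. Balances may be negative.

Answer: -153 72 81

Derivation:
After txn 1 (Dr Receivables, Cr Revenue, amount 258): Receivables=258 Revenue=-258
After txn 2 (Dr Receivables, Cr Revenue, amount 96): Receivables=354 Revenue=-354
After txn 3 (Dr Revenue, Cr Receivables, amount 350): Receivables=4 Revenue=-4
After txn 4 (Dr Revenue, Cr Receivables, amount 85): Receivables=-81 Revenue=81
After txn 5 (Dr Receivables, Cr Inventory, amount 153): Inventory=-153 Receivables=72 Revenue=81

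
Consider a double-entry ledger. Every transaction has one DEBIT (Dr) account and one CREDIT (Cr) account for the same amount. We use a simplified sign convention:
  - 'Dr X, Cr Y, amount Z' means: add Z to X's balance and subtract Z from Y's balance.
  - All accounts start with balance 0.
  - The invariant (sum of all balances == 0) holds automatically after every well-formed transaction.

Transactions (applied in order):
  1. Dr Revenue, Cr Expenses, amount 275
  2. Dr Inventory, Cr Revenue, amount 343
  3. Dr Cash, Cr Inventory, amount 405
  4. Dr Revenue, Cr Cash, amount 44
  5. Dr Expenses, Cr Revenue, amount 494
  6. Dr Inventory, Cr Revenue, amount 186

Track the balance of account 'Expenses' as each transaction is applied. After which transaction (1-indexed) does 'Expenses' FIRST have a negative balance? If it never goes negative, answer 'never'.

After txn 1: Expenses=-275

Answer: 1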